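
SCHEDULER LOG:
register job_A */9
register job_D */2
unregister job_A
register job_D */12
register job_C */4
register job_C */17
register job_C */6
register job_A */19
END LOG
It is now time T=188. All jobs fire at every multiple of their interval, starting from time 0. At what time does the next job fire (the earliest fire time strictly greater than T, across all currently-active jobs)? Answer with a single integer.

Answer: 190

Derivation:
Op 1: register job_A */9 -> active={job_A:*/9}
Op 2: register job_D */2 -> active={job_A:*/9, job_D:*/2}
Op 3: unregister job_A -> active={job_D:*/2}
Op 4: register job_D */12 -> active={job_D:*/12}
Op 5: register job_C */4 -> active={job_C:*/4, job_D:*/12}
Op 6: register job_C */17 -> active={job_C:*/17, job_D:*/12}
Op 7: register job_C */6 -> active={job_C:*/6, job_D:*/12}
Op 8: register job_A */19 -> active={job_A:*/19, job_C:*/6, job_D:*/12}
  job_A: interval 19, next fire after T=188 is 190
  job_C: interval 6, next fire after T=188 is 192
  job_D: interval 12, next fire after T=188 is 192
Earliest fire time = 190 (job job_A)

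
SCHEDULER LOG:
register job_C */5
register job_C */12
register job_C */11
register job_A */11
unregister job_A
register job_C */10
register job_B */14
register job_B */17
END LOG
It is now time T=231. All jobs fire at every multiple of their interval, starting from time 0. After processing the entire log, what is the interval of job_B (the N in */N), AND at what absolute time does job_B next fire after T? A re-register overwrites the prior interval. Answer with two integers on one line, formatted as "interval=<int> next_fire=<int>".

Op 1: register job_C */5 -> active={job_C:*/5}
Op 2: register job_C */12 -> active={job_C:*/12}
Op 3: register job_C */11 -> active={job_C:*/11}
Op 4: register job_A */11 -> active={job_A:*/11, job_C:*/11}
Op 5: unregister job_A -> active={job_C:*/11}
Op 6: register job_C */10 -> active={job_C:*/10}
Op 7: register job_B */14 -> active={job_B:*/14, job_C:*/10}
Op 8: register job_B */17 -> active={job_B:*/17, job_C:*/10}
Final interval of job_B = 17
Next fire of job_B after T=231: (231//17+1)*17 = 238

Answer: interval=17 next_fire=238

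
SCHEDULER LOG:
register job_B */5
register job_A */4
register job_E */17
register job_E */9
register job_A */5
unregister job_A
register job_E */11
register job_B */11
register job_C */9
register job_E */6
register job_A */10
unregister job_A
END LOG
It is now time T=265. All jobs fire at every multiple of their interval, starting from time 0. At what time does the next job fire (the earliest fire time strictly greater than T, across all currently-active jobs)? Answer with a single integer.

Op 1: register job_B */5 -> active={job_B:*/5}
Op 2: register job_A */4 -> active={job_A:*/4, job_B:*/5}
Op 3: register job_E */17 -> active={job_A:*/4, job_B:*/5, job_E:*/17}
Op 4: register job_E */9 -> active={job_A:*/4, job_B:*/5, job_E:*/9}
Op 5: register job_A */5 -> active={job_A:*/5, job_B:*/5, job_E:*/9}
Op 6: unregister job_A -> active={job_B:*/5, job_E:*/9}
Op 7: register job_E */11 -> active={job_B:*/5, job_E:*/11}
Op 8: register job_B */11 -> active={job_B:*/11, job_E:*/11}
Op 9: register job_C */9 -> active={job_B:*/11, job_C:*/9, job_E:*/11}
Op 10: register job_E */6 -> active={job_B:*/11, job_C:*/9, job_E:*/6}
Op 11: register job_A */10 -> active={job_A:*/10, job_B:*/11, job_C:*/9, job_E:*/6}
Op 12: unregister job_A -> active={job_B:*/11, job_C:*/9, job_E:*/6}
  job_B: interval 11, next fire after T=265 is 275
  job_C: interval 9, next fire after T=265 is 270
  job_E: interval 6, next fire after T=265 is 270
Earliest fire time = 270 (job job_C)

Answer: 270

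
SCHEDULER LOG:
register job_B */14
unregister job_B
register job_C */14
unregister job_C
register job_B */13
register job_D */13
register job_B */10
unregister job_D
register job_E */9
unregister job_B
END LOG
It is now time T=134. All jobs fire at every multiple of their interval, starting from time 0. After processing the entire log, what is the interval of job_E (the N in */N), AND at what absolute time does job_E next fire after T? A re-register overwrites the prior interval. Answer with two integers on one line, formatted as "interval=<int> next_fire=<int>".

Answer: interval=9 next_fire=135

Derivation:
Op 1: register job_B */14 -> active={job_B:*/14}
Op 2: unregister job_B -> active={}
Op 3: register job_C */14 -> active={job_C:*/14}
Op 4: unregister job_C -> active={}
Op 5: register job_B */13 -> active={job_B:*/13}
Op 6: register job_D */13 -> active={job_B:*/13, job_D:*/13}
Op 7: register job_B */10 -> active={job_B:*/10, job_D:*/13}
Op 8: unregister job_D -> active={job_B:*/10}
Op 9: register job_E */9 -> active={job_B:*/10, job_E:*/9}
Op 10: unregister job_B -> active={job_E:*/9}
Final interval of job_E = 9
Next fire of job_E after T=134: (134//9+1)*9 = 135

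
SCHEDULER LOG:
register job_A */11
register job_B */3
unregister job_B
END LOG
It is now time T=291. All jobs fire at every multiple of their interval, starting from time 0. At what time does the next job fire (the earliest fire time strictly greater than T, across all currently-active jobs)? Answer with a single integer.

Answer: 297

Derivation:
Op 1: register job_A */11 -> active={job_A:*/11}
Op 2: register job_B */3 -> active={job_A:*/11, job_B:*/3}
Op 3: unregister job_B -> active={job_A:*/11}
  job_A: interval 11, next fire after T=291 is 297
Earliest fire time = 297 (job job_A)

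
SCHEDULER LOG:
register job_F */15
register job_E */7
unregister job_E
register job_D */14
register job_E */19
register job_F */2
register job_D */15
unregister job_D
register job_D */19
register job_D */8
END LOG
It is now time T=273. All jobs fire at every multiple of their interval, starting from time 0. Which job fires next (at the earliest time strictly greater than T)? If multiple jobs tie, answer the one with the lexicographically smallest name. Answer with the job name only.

Answer: job_F

Derivation:
Op 1: register job_F */15 -> active={job_F:*/15}
Op 2: register job_E */7 -> active={job_E:*/7, job_F:*/15}
Op 3: unregister job_E -> active={job_F:*/15}
Op 4: register job_D */14 -> active={job_D:*/14, job_F:*/15}
Op 5: register job_E */19 -> active={job_D:*/14, job_E:*/19, job_F:*/15}
Op 6: register job_F */2 -> active={job_D:*/14, job_E:*/19, job_F:*/2}
Op 7: register job_D */15 -> active={job_D:*/15, job_E:*/19, job_F:*/2}
Op 8: unregister job_D -> active={job_E:*/19, job_F:*/2}
Op 9: register job_D */19 -> active={job_D:*/19, job_E:*/19, job_F:*/2}
Op 10: register job_D */8 -> active={job_D:*/8, job_E:*/19, job_F:*/2}
  job_D: interval 8, next fire after T=273 is 280
  job_E: interval 19, next fire after T=273 is 285
  job_F: interval 2, next fire after T=273 is 274
Earliest = 274, winner (lex tiebreak) = job_F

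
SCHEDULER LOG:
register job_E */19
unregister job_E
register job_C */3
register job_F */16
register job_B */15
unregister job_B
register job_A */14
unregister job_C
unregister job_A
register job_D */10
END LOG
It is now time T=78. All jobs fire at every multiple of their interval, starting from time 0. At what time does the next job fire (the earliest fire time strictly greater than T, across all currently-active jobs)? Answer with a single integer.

Op 1: register job_E */19 -> active={job_E:*/19}
Op 2: unregister job_E -> active={}
Op 3: register job_C */3 -> active={job_C:*/3}
Op 4: register job_F */16 -> active={job_C:*/3, job_F:*/16}
Op 5: register job_B */15 -> active={job_B:*/15, job_C:*/3, job_F:*/16}
Op 6: unregister job_B -> active={job_C:*/3, job_F:*/16}
Op 7: register job_A */14 -> active={job_A:*/14, job_C:*/3, job_F:*/16}
Op 8: unregister job_C -> active={job_A:*/14, job_F:*/16}
Op 9: unregister job_A -> active={job_F:*/16}
Op 10: register job_D */10 -> active={job_D:*/10, job_F:*/16}
  job_D: interval 10, next fire after T=78 is 80
  job_F: interval 16, next fire after T=78 is 80
Earliest fire time = 80 (job job_D)

Answer: 80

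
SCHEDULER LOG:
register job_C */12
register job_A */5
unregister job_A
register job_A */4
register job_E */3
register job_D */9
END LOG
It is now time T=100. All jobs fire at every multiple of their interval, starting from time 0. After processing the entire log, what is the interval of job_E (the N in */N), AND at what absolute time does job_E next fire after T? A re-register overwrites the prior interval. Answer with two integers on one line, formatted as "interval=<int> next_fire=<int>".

Answer: interval=3 next_fire=102

Derivation:
Op 1: register job_C */12 -> active={job_C:*/12}
Op 2: register job_A */5 -> active={job_A:*/5, job_C:*/12}
Op 3: unregister job_A -> active={job_C:*/12}
Op 4: register job_A */4 -> active={job_A:*/4, job_C:*/12}
Op 5: register job_E */3 -> active={job_A:*/4, job_C:*/12, job_E:*/3}
Op 6: register job_D */9 -> active={job_A:*/4, job_C:*/12, job_D:*/9, job_E:*/3}
Final interval of job_E = 3
Next fire of job_E after T=100: (100//3+1)*3 = 102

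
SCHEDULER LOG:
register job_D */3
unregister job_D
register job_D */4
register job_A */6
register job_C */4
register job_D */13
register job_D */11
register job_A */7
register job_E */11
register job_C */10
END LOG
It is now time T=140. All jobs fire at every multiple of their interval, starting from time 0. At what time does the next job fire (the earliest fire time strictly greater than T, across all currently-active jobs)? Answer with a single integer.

Answer: 143

Derivation:
Op 1: register job_D */3 -> active={job_D:*/3}
Op 2: unregister job_D -> active={}
Op 3: register job_D */4 -> active={job_D:*/4}
Op 4: register job_A */6 -> active={job_A:*/6, job_D:*/4}
Op 5: register job_C */4 -> active={job_A:*/6, job_C:*/4, job_D:*/4}
Op 6: register job_D */13 -> active={job_A:*/6, job_C:*/4, job_D:*/13}
Op 7: register job_D */11 -> active={job_A:*/6, job_C:*/4, job_D:*/11}
Op 8: register job_A */7 -> active={job_A:*/7, job_C:*/4, job_D:*/11}
Op 9: register job_E */11 -> active={job_A:*/7, job_C:*/4, job_D:*/11, job_E:*/11}
Op 10: register job_C */10 -> active={job_A:*/7, job_C:*/10, job_D:*/11, job_E:*/11}
  job_A: interval 7, next fire after T=140 is 147
  job_C: interval 10, next fire after T=140 is 150
  job_D: interval 11, next fire after T=140 is 143
  job_E: interval 11, next fire after T=140 is 143
Earliest fire time = 143 (job job_D)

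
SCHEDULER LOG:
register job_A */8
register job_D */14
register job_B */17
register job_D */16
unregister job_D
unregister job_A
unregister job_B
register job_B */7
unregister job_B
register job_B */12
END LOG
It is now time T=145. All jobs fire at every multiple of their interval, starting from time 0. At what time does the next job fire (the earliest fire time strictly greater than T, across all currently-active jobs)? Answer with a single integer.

Answer: 156

Derivation:
Op 1: register job_A */8 -> active={job_A:*/8}
Op 2: register job_D */14 -> active={job_A:*/8, job_D:*/14}
Op 3: register job_B */17 -> active={job_A:*/8, job_B:*/17, job_D:*/14}
Op 4: register job_D */16 -> active={job_A:*/8, job_B:*/17, job_D:*/16}
Op 5: unregister job_D -> active={job_A:*/8, job_B:*/17}
Op 6: unregister job_A -> active={job_B:*/17}
Op 7: unregister job_B -> active={}
Op 8: register job_B */7 -> active={job_B:*/7}
Op 9: unregister job_B -> active={}
Op 10: register job_B */12 -> active={job_B:*/12}
  job_B: interval 12, next fire after T=145 is 156
Earliest fire time = 156 (job job_B)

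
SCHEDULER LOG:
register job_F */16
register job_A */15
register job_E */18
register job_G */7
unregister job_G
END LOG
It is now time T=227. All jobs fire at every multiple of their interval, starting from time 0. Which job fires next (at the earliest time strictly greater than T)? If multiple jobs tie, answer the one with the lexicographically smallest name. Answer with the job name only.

Op 1: register job_F */16 -> active={job_F:*/16}
Op 2: register job_A */15 -> active={job_A:*/15, job_F:*/16}
Op 3: register job_E */18 -> active={job_A:*/15, job_E:*/18, job_F:*/16}
Op 4: register job_G */7 -> active={job_A:*/15, job_E:*/18, job_F:*/16, job_G:*/7}
Op 5: unregister job_G -> active={job_A:*/15, job_E:*/18, job_F:*/16}
  job_A: interval 15, next fire after T=227 is 240
  job_E: interval 18, next fire after T=227 is 234
  job_F: interval 16, next fire after T=227 is 240
Earliest = 234, winner (lex tiebreak) = job_E

Answer: job_E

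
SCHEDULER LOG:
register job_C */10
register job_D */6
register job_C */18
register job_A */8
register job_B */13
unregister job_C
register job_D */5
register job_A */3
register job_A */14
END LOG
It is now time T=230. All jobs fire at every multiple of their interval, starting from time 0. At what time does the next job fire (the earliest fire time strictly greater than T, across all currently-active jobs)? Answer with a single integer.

Answer: 234

Derivation:
Op 1: register job_C */10 -> active={job_C:*/10}
Op 2: register job_D */6 -> active={job_C:*/10, job_D:*/6}
Op 3: register job_C */18 -> active={job_C:*/18, job_D:*/6}
Op 4: register job_A */8 -> active={job_A:*/8, job_C:*/18, job_D:*/6}
Op 5: register job_B */13 -> active={job_A:*/8, job_B:*/13, job_C:*/18, job_D:*/6}
Op 6: unregister job_C -> active={job_A:*/8, job_B:*/13, job_D:*/6}
Op 7: register job_D */5 -> active={job_A:*/8, job_B:*/13, job_D:*/5}
Op 8: register job_A */3 -> active={job_A:*/3, job_B:*/13, job_D:*/5}
Op 9: register job_A */14 -> active={job_A:*/14, job_B:*/13, job_D:*/5}
  job_A: interval 14, next fire after T=230 is 238
  job_B: interval 13, next fire after T=230 is 234
  job_D: interval 5, next fire after T=230 is 235
Earliest fire time = 234 (job job_B)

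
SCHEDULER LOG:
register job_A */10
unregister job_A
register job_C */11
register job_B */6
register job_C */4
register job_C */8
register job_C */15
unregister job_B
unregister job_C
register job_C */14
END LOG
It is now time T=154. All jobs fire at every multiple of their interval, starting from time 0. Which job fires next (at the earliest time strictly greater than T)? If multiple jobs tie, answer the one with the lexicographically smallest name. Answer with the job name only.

Op 1: register job_A */10 -> active={job_A:*/10}
Op 2: unregister job_A -> active={}
Op 3: register job_C */11 -> active={job_C:*/11}
Op 4: register job_B */6 -> active={job_B:*/6, job_C:*/11}
Op 5: register job_C */4 -> active={job_B:*/6, job_C:*/4}
Op 6: register job_C */8 -> active={job_B:*/6, job_C:*/8}
Op 7: register job_C */15 -> active={job_B:*/6, job_C:*/15}
Op 8: unregister job_B -> active={job_C:*/15}
Op 9: unregister job_C -> active={}
Op 10: register job_C */14 -> active={job_C:*/14}
  job_C: interval 14, next fire after T=154 is 168
Earliest = 168, winner (lex tiebreak) = job_C

Answer: job_C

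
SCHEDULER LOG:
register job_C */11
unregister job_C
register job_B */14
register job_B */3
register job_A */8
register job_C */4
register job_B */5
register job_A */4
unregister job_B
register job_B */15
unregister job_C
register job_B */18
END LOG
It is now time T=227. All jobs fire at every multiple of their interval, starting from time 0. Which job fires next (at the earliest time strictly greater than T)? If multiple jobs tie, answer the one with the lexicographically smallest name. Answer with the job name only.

Op 1: register job_C */11 -> active={job_C:*/11}
Op 2: unregister job_C -> active={}
Op 3: register job_B */14 -> active={job_B:*/14}
Op 4: register job_B */3 -> active={job_B:*/3}
Op 5: register job_A */8 -> active={job_A:*/8, job_B:*/3}
Op 6: register job_C */4 -> active={job_A:*/8, job_B:*/3, job_C:*/4}
Op 7: register job_B */5 -> active={job_A:*/8, job_B:*/5, job_C:*/4}
Op 8: register job_A */4 -> active={job_A:*/4, job_B:*/5, job_C:*/4}
Op 9: unregister job_B -> active={job_A:*/4, job_C:*/4}
Op 10: register job_B */15 -> active={job_A:*/4, job_B:*/15, job_C:*/4}
Op 11: unregister job_C -> active={job_A:*/4, job_B:*/15}
Op 12: register job_B */18 -> active={job_A:*/4, job_B:*/18}
  job_A: interval 4, next fire after T=227 is 228
  job_B: interval 18, next fire after T=227 is 234
Earliest = 228, winner (lex tiebreak) = job_A

Answer: job_A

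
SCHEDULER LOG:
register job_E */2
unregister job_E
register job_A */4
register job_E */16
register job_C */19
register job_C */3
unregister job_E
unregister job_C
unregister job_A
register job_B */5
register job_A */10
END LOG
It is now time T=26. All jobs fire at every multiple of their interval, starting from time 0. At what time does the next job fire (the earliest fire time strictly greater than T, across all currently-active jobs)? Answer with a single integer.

Answer: 30

Derivation:
Op 1: register job_E */2 -> active={job_E:*/2}
Op 2: unregister job_E -> active={}
Op 3: register job_A */4 -> active={job_A:*/4}
Op 4: register job_E */16 -> active={job_A:*/4, job_E:*/16}
Op 5: register job_C */19 -> active={job_A:*/4, job_C:*/19, job_E:*/16}
Op 6: register job_C */3 -> active={job_A:*/4, job_C:*/3, job_E:*/16}
Op 7: unregister job_E -> active={job_A:*/4, job_C:*/3}
Op 8: unregister job_C -> active={job_A:*/4}
Op 9: unregister job_A -> active={}
Op 10: register job_B */5 -> active={job_B:*/5}
Op 11: register job_A */10 -> active={job_A:*/10, job_B:*/5}
  job_A: interval 10, next fire after T=26 is 30
  job_B: interval 5, next fire after T=26 is 30
Earliest fire time = 30 (job job_A)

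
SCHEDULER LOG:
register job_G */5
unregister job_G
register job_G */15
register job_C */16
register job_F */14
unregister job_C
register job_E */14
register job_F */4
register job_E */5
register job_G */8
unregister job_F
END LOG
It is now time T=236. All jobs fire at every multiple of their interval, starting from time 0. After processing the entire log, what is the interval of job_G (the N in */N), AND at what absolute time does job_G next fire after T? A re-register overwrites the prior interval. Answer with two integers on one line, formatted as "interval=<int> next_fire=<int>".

Op 1: register job_G */5 -> active={job_G:*/5}
Op 2: unregister job_G -> active={}
Op 3: register job_G */15 -> active={job_G:*/15}
Op 4: register job_C */16 -> active={job_C:*/16, job_G:*/15}
Op 5: register job_F */14 -> active={job_C:*/16, job_F:*/14, job_G:*/15}
Op 6: unregister job_C -> active={job_F:*/14, job_G:*/15}
Op 7: register job_E */14 -> active={job_E:*/14, job_F:*/14, job_G:*/15}
Op 8: register job_F */4 -> active={job_E:*/14, job_F:*/4, job_G:*/15}
Op 9: register job_E */5 -> active={job_E:*/5, job_F:*/4, job_G:*/15}
Op 10: register job_G */8 -> active={job_E:*/5, job_F:*/4, job_G:*/8}
Op 11: unregister job_F -> active={job_E:*/5, job_G:*/8}
Final interval of job_G = 8
Next fire of job_G after T=236: (236//8+1)*8 = 240

Answer: interval=8 next_fire=240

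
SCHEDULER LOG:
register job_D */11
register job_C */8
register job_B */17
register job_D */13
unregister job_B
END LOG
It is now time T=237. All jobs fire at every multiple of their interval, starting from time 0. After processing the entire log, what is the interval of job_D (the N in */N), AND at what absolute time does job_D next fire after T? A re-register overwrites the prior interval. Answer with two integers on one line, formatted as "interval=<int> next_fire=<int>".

Answer: interval=13 next_fire=247

Derivation:
Op 1: register job_D */11 -> active={job_D:*/11}
Op 2: register job_C */8 -> active={job_C:*/8, job_D:*/11}
Op 3: register job_B */17 -> active={job_B:*/17, job_C:*/8, job_D:*/11}
Op 4: register job_D */13 -> active={job_B:*/17, job_C:*/8, job_D:*/13}
Op 5: unregister job_B -> active={job_C:*/8, job_D:*/13}
Final interval of job_D = 13
Next fire of job_D after T=237: (237//13+1)*13 = 247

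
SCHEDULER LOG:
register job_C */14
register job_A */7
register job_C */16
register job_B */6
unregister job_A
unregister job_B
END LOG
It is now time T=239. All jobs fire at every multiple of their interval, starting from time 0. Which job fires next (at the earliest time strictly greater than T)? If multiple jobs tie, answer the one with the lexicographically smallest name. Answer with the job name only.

Answer: job_C

Derivation:
Op 1: register job_C */14 -> active={job_C:*/14}
Op 2: register job_A */7 -> active={job_A:*/7, job_C:*/14}
Op 3: register job_C */16 -> active={job_A:*/7, job_C:*/16}
Op 4: register job_B */6 -> active={job_A:*/7, job_B:*/6, job_C:*/16}
Op 5: unregister job_A -> active={job_B:*/6, job_C:*/16}
Op 6: unregister job_B -> active={job_C:*/16}
  job_C: interval 16, next fire after T=239 is 240
Earliest = 240, winner (lex tiebreak) = job_C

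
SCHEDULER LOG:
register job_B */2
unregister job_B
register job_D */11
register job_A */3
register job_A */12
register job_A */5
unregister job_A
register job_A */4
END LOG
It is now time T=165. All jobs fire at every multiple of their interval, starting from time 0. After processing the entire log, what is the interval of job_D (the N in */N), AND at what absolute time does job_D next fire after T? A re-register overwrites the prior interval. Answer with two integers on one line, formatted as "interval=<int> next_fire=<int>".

Answer: interval=11 next_fire=176

Derivation:
Op 1: register job_B */2 -> active={job_B:*/2}
Op 2: unregister job_B -> active={}
Op 3: register job_D */11 -> active={job_D:*/11}
Op 4: register job_A */3 -> active={job_A:*/3, job_D:*/11}
Op 5: register job_A */12 -> active={job_A:*/12, job_D:*/11}
Op 6: register job_A */5 -> active={job_A:*/5, job_D:*/11}
Op 7: unregister job_A -> active={job_D:*/11}
Op 8: register job_A */4 -> active={job_A:*/4, job_D:*/11}
Final interval of job_D = 11
Next fire of job_D after T=165: (165//11+1)*11 = 176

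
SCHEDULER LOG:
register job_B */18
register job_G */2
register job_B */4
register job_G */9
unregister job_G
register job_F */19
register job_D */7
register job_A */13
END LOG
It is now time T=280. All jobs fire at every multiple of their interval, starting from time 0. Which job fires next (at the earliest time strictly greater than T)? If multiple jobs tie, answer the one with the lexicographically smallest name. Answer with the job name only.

Answer: job_B

Derivation:
Op 1: register job_B */18 -> active={job_B:*/18}
Op 2: register job_G */2 -> active={job_B:*/18, job_G:*/2}
Op 3: register job_B */4 -> active={job_B:*/4, job_G:*/2}
Op 4: register job_G */9 -> active={job_B:*/4, job_G:*/9}
Op 5: unregister job_G -> active={job_B:*/4}
Op 6: register job_F */19 -> active={job_B:*/4, job_F:*/19}
Op 7: register job_D */7 -> active={job_B:*/4, job_D:*/7, job_F:*/19}
Op 8: register job_A */13 -> active={job_A:*/13, job_B:*/4, job_D:*/7, job_F:*/19}
  job_A: interval 13, next fire after T=280 is 286
  job_B: interval 4, next fire after T=280 is 284
  job_D: interval 7, next fire after T=280 is 287
  job_F: interval 19, next fire after T=280 is 285
Earliest = 284, winner (lex tiebreak) = job_B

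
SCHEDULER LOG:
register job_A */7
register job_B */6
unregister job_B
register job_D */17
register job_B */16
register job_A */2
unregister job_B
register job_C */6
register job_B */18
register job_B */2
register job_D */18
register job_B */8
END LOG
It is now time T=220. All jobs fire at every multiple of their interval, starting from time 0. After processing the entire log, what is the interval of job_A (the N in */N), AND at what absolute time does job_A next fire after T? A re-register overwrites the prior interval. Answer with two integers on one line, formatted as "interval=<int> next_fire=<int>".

Op 1: register job_A */7 -> active={job_A:*/7}
Op 2: register job_B */6 -> active={job_A:*/7, job_B:*/6}
Op 3: unregister job_B -> active={job_A:*/7}
Op 4: register job_D */17 -> active={job_A:*/7, job_D:*/17}
Op 5: register job_B */16 -> active={job_A:*/7, job_B:*/16, job_D:*/17}
Op 6: register job_A */2 -> active={job_A:*/2, job_B:*/16, job_D:*/17}
Op 7: unregister job_B -> active={job_A:*/2, job_D:*/17}
Op 8: register job_C */6 -> active={job_A:*/2, job_C:*/6, job_D:*/17}
Op 9: register job_B */18 -> active={job_A:*/2, job_B:*/18, job_C:*/6, job_D:*/17}
Op 10: register job_B */2 -> active={job_A:*/2, job_B:*/2, job_C:*/6, job_D:*/17}
Op 11: register job_D */18 -> active={job_A:*/2, job_B:*/2, job_C:*/6, job_D:*/18}
Op 12: register job_B */8 -> active={job_A:*/2, job_B:*/8, job_C:*/6, job_D:*/18}
Final interval of job_A = 2
Next fire of job_A after T=220: (220//2+1)*2 = 222

Answer: interval=2 next_fire=222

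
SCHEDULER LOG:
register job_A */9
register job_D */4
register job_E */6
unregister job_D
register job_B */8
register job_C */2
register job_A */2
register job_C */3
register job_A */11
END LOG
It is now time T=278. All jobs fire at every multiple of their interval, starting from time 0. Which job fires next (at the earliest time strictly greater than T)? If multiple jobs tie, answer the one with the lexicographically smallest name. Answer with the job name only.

Answer: job_C

Derivation:
Op 1: register job_A */9 -> active={job_A:*/9}
Op 2: register job_D */4 -> active={job_A:*/9, job_D:*/4}
Op 3: register job_E */6 -> active={job_A:*/9, job_D:*/4, job_E:*/6}
Op 4: unregister job_D -> active={job_A:*/9, job_E:*/6}
Op 5: register job_B */8 -> active={job_A:*/9, job_B:*/8, job_E:*/6}
Op 6: register job_C */2 -> active={job_A:*/9, job_B:*/8, job_C:*/2, job_E:*/6}
Op 7: register job_A */2 -> active={job_A:*/2, job_B:*/8, job_C:*/2, job_E:*/6}
Op 8: register job_C */3 -> active={job_A:*/2, job_B:*/8, job_C:*/3, job_E:*/6}
Op 9: register job_A */11 -> active={job_A:*/11, job_B:*/8, job_C:*/3, job_E:*/6}
  job_A: interval 11, next fire after T=278 is 286
  job_B: interval 8, next fire after T=278 is 280
  job_C: interval 3, next fire after T=278 is 279
  job_E: interval 6, next fire after T=278 is 282
Earliest = 279, winner (lex tiebreak) = job_C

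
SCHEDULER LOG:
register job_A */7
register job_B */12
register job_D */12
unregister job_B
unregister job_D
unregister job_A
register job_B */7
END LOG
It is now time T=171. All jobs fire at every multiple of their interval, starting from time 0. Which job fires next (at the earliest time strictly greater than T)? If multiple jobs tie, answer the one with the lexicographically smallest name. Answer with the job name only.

Op 1: register job_A */7 -> active={job_A:*/7}
Op 2: register job_B */12 -> active={job_A:*/7, job_B:*/12}
Op 3: register job_D */12 -> active={job_A:*/7, job_B:*/12, job_D:*/12}
Op 4: unregister job_B -> active={job_A:*/7, job_D:*/12}
Op 5: unregister job_D -> active={job_A:*/7}
Op 6: unregister job_A -> active={}
Op 7: register job_B */7 -> active={job_B:*/7}
  job_B: interval 7, next fire after T=171 is 175
Earliest = 175, winner (lex tiebreak) = job_B

Answer: job_B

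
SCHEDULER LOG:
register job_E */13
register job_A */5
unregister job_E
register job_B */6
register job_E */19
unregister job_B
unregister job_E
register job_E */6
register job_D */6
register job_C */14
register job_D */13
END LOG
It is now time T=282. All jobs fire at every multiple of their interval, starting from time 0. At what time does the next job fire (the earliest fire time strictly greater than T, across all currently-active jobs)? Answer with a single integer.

Op 1: register job_E */13 -> active={job_E:*/13}
Op 2: register job_A */5 -> active={job_A:*/5, job_E:*/13}
Op 3: unregister job_E -> active={job_A:*/5}
Op 4: register job_B */6 -> active={job_A:*/5, job_B:*/6}
Op 5: register job_E */19 -> active={job_A:*/5, job_B:*/6, job_E:*/19}
Op 6: unregister job_B -> active={job_A:*/5, job_E:*/19}
Op 7: unregister job_E -> active={job_A:*/5}
Op 8: register job_E */6 -> active={job_A:*/5, job_E:*/6}
Op 9: register job_D */6 -> active={job_A:*/5, job_D:*/6, job_E:*/6}
Op 10: register job_C */14 -> active={job_A:*/5, job_C:*/14, job_D:*/6, job_E:*/6}
Op 11: register job_D */13 -> active={job_A:*/5, job_C:*/14, job_D:*/13, job_E:*/6}
  job_A: interval 5, next fire after T=282 is 285
  job_C: interval 14, next fire after T=282 is 294
  job_D: interval 13, next fire after T=282 is 286
  job_E: interval 6, next fire after T=282 is 288
Earliest fire time = 285 (job job_A)

Answer: 285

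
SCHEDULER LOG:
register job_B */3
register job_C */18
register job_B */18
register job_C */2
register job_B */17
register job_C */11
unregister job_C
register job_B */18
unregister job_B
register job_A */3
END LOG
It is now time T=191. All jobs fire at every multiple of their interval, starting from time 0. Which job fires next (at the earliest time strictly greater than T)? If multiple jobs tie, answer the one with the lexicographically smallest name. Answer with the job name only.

Answer: job_A

Derivation:
Op 1: register job_B */3 -> active={job_B:*/3}
Op 2: register job_C */18 -> active={job_B:*/3, job_C:*/18}
Op 3: register job_B */18 -> active={job_B:*/18, job_C:*/18}
Op 4: register job_C */2 -> active={job_B:*/18, job_C:*/2}
Op 5: register job_B */17 -> active={job_B:*/17, job_C:*/2}
Op 6: register job_C */11 -> active={job_B:*/17, job_C:*/11}
Op 7: unregister job_C -> active={job_B:*/17}
Op 8: register job_B */18 -> active={job_B:*/18}
Op 9: unregister job_B -> active={}
Op 10: register job_A */3 -> active={job_A:*/3}
  job_A: interval 3, next fire after T=191 is 192
Earliest = 192, winner (lex tiebreak) = job_A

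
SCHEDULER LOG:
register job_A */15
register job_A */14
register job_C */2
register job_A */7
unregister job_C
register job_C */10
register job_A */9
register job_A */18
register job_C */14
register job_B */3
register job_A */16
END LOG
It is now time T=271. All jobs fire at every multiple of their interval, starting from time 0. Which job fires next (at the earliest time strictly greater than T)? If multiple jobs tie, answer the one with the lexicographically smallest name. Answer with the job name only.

Answer: job_A

Derivation:
Op 1: register job_A */15 -> active={job_A:*/15}
Op 2: register job_A */14 -> active={job_A:*/14}
Op 3: register job_C */2 -> active={job_A:*/14, job_C:*/2}
Op 4: register job_A */7 -> active={job_A:*/7, job_C:*/2}
Op 5: unregister job_C -> active={job_A:*/7}
Op 6: register job_C */10 -> active={job_A:*/7, job_C:*/10}
Op 7: register job_A */9 -> active={job_A:*/9, job_C:*/10}
Op 8: register job_A */18 -> active={job_A:*/18, job_C:*/10}
Op 9: register job_C */14 -> active={job_A:*/18, job_C:*/14}
Op 10: register job_B */3 -> active={job_A:*/18, job_B:*/3, job_C:*/14}
Op 11: register job_A */16 -> active={job_A:*/16, job_B:*/3, job_C:*/14}
  job_A: interval 16, next fire after T=271 is 272
  job_B: interval 3, next fire after T=271 is 273
  job_C: interval 14, next fire after T=271 is 280
Earliest = 272, winner (lex tiebreak) = job_A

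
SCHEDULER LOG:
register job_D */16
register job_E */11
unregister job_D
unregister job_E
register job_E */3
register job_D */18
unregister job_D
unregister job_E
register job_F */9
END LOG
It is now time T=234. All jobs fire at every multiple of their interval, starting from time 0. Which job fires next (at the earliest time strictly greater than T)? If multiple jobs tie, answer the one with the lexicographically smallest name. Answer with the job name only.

Op 1: register job_D */16 -> active={job_D:*/16}
Op 2: register job_E */11 -> active={job_D:*/16, job_E:*/11}
Op 3: unregister job_D -> active={job_E:*/11}
Op 4: unregister job_E -> active={}
Op 5: register job_E */3 -> active={job_E:*/3}
Op 6: register job_D */18 -> active={job_D:*/18, job_E:*/3}
Op 7: unregister job_D -> active={job_E:*/3}
Op 8: unregister job_E -> active={}
Op 9: register job_F */9 -> active={job_F:*/9}
  job_F: interval 9, next fire after T=234 is 243
Earliest = 243, winner (lex tiebreak) = job_F

Answer: job_F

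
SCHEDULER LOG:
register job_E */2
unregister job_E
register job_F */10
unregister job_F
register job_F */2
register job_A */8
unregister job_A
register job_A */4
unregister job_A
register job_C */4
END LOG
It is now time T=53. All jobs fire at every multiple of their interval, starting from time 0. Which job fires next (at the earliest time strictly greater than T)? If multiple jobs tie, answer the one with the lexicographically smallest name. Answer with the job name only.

Op 1: register job_E */2 -> active={job_E:*/2}
Op 2: unregister job_E -> active={}
Op 3: register job_F */10 -> active={job_F:*/10}
Op 4: unregister job_F -> active={}
Op 5: register job_F */2 -> active={job_F:*/2}
Op 6: register job_A */8 -> active={job_A:*/8, job_F:*/2}
Op 7: unregister job_A -> active={job_F:*/2}
Op 8: register job_A */4 -> active={job_A:*/4, job_F:*/2}
Op 9: unregister job_A -> active={job_F:*/2}
Op 10: register job_C */4 -> active={job_C:*/4, job_F:*/2}
  job_C: interval 4, next fire after T=53 is 56
  job_F: interval 2, next fire after T=53 is 54
Earliest = 54, winner (lex tiebreak) = job_F

Answer: job_F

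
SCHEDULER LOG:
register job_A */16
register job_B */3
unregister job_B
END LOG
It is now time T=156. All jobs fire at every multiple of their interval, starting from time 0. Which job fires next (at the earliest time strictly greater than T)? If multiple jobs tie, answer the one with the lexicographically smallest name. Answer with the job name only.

Op 1: register job_A */16 -> active={job_A:*/16}
Op 2: register job_B */3 -> active={job_A:*/16, job_B:*/3}
Op 3: unregister job_B -> active={job_A:*/16}
  job_A: interval 16, next fire after T=156 is 160
Earliest = 160, winner (lex tiebreak) = job_A

Answer: job_A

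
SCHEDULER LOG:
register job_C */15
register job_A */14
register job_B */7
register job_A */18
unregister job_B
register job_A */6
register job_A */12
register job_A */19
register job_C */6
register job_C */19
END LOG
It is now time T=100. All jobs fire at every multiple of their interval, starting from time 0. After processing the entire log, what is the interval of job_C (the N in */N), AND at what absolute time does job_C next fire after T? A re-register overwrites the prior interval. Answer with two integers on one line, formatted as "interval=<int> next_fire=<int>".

Answer: interval=19 next_fire=114

Derivation:
Op 1: register job_C */15 -> active={job_C:*/15}
Op 2: register job_A */14 -> active={job_A:*/14, job_C:*/15}
Op 3: register job_B */7 -> active={job_A:*/14, job_B:*/7, job_C:*/15}
Op 4: register job_A */18 -> active={job_A:*/18, job_B:*/7, job_C:*/15}
Op 5: unregister job_B -> active={job_A:*/18, job_C:*/15}
Op 6: register job_A */6 -> active={job_A:*/6, job_C:*/15}
Op 7: register job_A */12 -> active={job_A:*/12, job_C:*/15}
Op 8: register job_A */19 -> active={job_A:*/19, job_C:*/15}
Op 9: register job_C */6 -> active={job_A:*/19, job_C:*/6}
Op 10: register job_C */19 -> active={job_A:*/19, job_C:*/19}
Final interval of job_C = 19
Next fire of job_C after T=100: (100//19+1)*19 = 114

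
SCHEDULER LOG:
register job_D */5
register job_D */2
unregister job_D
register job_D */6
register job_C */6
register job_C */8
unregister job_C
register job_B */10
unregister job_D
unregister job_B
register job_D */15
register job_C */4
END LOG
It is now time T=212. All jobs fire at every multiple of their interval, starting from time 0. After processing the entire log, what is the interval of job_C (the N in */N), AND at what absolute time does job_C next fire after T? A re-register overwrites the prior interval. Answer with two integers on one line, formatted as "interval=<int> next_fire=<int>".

Answer: interval=4 next_fire=216

Derivation:
Op 1: register job_D */5 -> active={job_D:*/5}
Op 2: register job_D */2 -> active={job_D:*/2}
Op 3: unregister job_D -> active={}
Op 4: register job_D */6 -> active={job_D:*/6}
Op 5: register job_C */6 -> active={job_C:*/6, job_D:*/6}
Op 6: register job_C */8 -> active={job_C:*/8, job_D:*/6}
Op 7: unregister job_C -> active={job_D:*/6}
Op 8: register job_B */10 -> active={job_B:*/10, job_D:*/6}
Op 9: unregister job_D -> active={job_B:*/10}
Op 10: unregister job_B -> active={}
Op 11: register job_D */15 -> active={job_D:*/15}
Op 12: register job_C */4 -> active={job_C:*/4, job_D:*/15}
Final interval of job_C = 4
Next fire of job_C after T=212: (212//4+1)*4 = 216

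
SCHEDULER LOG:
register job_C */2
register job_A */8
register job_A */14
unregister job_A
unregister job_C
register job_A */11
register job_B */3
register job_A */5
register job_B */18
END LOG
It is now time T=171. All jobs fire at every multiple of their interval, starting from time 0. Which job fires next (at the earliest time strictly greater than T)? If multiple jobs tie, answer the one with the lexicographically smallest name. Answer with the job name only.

Op 1: register job_C */2 -> active={job_C:*/2}
Op 2: register job_A */8 -> active={job_A:*/8, job_C:*/2}
Op 3: register job_A */14 -> active={job_A:*/14, job_C:*/2}
Op 4: unregister job_A -> active={job_C:*/2}
Op 5: unregister job_C -> active={}
Op 6: register job_A */11 -> active={job_A:*/11}
Op 7: register job_B */3 -> active={job_A:*/11, job_B:*/3}
Op 8: register job_A */5 -> active={job_A:*/5, job_B:*/3}
Op 9: register job_B */18 -> active={job_A:*/5, job_B:*/18}
  job_A: interval 5, next fire after T=171 is 175
  job_B: interval 18, next fire after T=171 is 180
Earliest = 175, winner (lex tiebreak) = job_A

Answer: job_A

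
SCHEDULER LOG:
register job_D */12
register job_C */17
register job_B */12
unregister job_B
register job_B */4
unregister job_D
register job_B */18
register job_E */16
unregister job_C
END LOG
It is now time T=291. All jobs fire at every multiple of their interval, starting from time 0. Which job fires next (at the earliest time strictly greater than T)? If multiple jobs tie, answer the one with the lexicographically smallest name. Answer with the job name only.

Answer: job_E

Derivation:
Op 1: register job_D */12 -> active={job_D:*/12}
Op 2: register job_C */17 -> active={job_C:*/17, job_D:*/12}
Op 3: register job_B */12 -> active={job_B:*/12, job_C:*/17, job_D:*/12}
Op 4: unregister job_B -> active={job_C:*/17, job_D:*/12}
Op 5: register job_B */4 -> active={job_B:*/4, job_C:*/17, job_D:*/12}
Op 6: unregister job_D -> active={job_B:*/4, job_C:*/17}
Op 7: register job_B */18 -> active={job_B:*/18, job_C:*/17}
Op 8: register job_E */16 -> active={job_B:*/18, job_C:*/17, job_E:*/16}
Op 9: unregister job_C -> active={job_B:*/18, job_E:*/16}
  job_B: interval 18, next fire after T=291 is 306
  job_E: interval 16, next fire after T=291 is 304
Earliest = 304, winner (lex tiebreak) = job_E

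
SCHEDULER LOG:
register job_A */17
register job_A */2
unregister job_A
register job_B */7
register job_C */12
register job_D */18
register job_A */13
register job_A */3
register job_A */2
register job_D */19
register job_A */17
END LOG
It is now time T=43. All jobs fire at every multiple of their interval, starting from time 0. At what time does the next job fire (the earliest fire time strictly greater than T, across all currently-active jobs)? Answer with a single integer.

Answer: 48

Derivation:
Op 1: register job_A */17 -> active={job_A:*/17}
Op 2: register job_A */2 -> active={job_A:*/2}
Op 3: unregister job_A -> active={}
Op 4: register job_B */7 -> active={job_B:*/7}
Op 5: register job_C */12 -> active={job_B:*/7, job_C:*/12}
Op 6: register job_D */18 -> active={job_B:*/7, job_C:*/12, job_D:*/18}
Op 7: register job_A */13 -> active={job_A:*/13, job_B:*/7, job_C:*/12, job_D:*/18}
Op 8: register job_A */3 -> active={job_A:*/3, job_B:*/7, job_C:*/12, job_D:*/18}
Op 9: register job_A */2 -> active={job_A:*/2, job_B:*/7, job_C:*/12, job_D:*/18}
Op 10: register job_D */19 -> active={job_A:*/2, job_B:*/7, job_C:*/12, job_D:*/19}
Op 11: register job_A */17 -> active={job_A:*/17, job_B:*/7, job_C:*/12, job_D:*/19}
  job_A: interval 17, next fire after T=43 is 51
  job_B: interval 7, next fire after T=43 is 49
  job_C: interval 12, next fire after T=43 is 48
  job_D: interval 19, next fire after T=43 is 57
Earliest fire time = 48 (job job_C)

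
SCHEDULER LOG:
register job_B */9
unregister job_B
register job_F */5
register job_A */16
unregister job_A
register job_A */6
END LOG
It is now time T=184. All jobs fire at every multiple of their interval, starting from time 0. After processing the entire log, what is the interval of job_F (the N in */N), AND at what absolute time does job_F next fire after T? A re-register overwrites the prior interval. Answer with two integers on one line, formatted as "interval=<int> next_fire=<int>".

Op 1: register job_B */9 -> active={job_B:*/9}
Op 2: unregister job_B -> active={}
Op 3: register job_F */5 -> active={job_F:*/5}
Op 4: register job_A */16 -> active={job_A:*/16, job_F:*/5}
Op 5: unregister job_A -> active={job_F:*/5}
Op 6: register job_A */6 -> active={job_A:*/6, job_F:*/5}
Final interval of job_F = 5
Next fire of job_F after T=184: (184//5+1)*5 = 185

Answer: interval=5 next_fire=185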